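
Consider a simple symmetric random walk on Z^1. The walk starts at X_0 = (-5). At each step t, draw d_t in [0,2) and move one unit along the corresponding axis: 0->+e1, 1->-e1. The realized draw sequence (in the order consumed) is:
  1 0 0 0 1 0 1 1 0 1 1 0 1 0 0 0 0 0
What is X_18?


t=0: X=(-5), d=1 → -e1, X_1=(-6)
t=1: X=(-6), d=0 → +e1, X_2=(-5)
t=2: X=(-5), d=0 → +e1, X_3=(-4)
t=3: X=(-4), d=0 → +e1, X_4=(-3)
t=4: X=(-3), d=1 → -e1, X_5=(-4)
t=5: X=(-4), d=0 → +e1, X_6=(-3)
t=6: X=(-3), d=1 → -e1, X_7=(-4)
t=7: X=(-4), d=1 → -e1, X_8=(-5)
t=8: X=(-5), d=0 → +e1, X_9=(-4)
t=9: X=(-4), d=1 → -e1, X_10=(-5)
t=10: X=(-5), d=1 → -e1, X_11=(-6)
t=11: X=(-6), d=0 → +e1, X_12=(-5)
t=12: X=(-5), d=1 → -e1, X_13=(-6)
t=13: X=(-6), d=0 → +e1, X_14=(-5)
t=14: X=(-5), d=0 → +e1, X_15=(-4)
t=15: X=(-4), d=0 → +e1, X_16=(-3)
t=16: X=(-3), d=0 → +e1, X_17=(-2)
t=17: X=(-2), d=0 → +e1, X_18=(-1)

(-1)


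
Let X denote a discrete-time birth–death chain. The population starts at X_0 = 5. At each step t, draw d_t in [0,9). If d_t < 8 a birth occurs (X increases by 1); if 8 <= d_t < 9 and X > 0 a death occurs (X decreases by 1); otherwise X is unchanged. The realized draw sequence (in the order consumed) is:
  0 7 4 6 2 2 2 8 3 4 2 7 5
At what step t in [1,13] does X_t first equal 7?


t=0: X=5, d=0 → birth, X_1=6
t=1: X=6, d=7 → birth, X_2=7
t=2: X=7, d=4 → birth, X_3=8
t=3: X=8, d=6 → birth, X_4=9
t=4: X=9, d=2 → birth, X_5=10
t=5: X=10, d=2 → birth, X_6=11
t=6: X=11, d=2 → birth, X_7=12
t=7: X=12, d=8 → death, X_8=11
t=8: X=11, d=3 → birth, X_9=12
t=9: X=12, d=4 → birth, X_10=13
t=10: X=13, d=2 → birth, X_11=14
t=11: X=14, d=7 → birth, X_12=15
t=12: X=15, d=5 → birth, X_13=16

2


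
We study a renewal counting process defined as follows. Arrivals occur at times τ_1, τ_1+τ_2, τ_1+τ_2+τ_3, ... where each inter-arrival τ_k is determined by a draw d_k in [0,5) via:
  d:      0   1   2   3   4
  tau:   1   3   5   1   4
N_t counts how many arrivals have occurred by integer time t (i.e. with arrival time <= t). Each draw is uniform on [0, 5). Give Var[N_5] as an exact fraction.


Inter-arrival values over d=0..4: [1, 3, 5, 1, 4]
Each d has probability 1/5, so the pmf of τ is: f(1) = 2/5, f(3) = 1/5, f(4) = 1/5, f(5) = 1/5
Let p_n(j) = P(N_n = j), with p_0 = [1]. Condition on τ_1: p_n(0) = P(τ > n), and for j >= 1, p_n(j) = Σ_{k<=n} f(k)·p_{n−k}(j−1)
p_1 = [3/5, 2/5]  (j = 0..1)
p_2 = [3/5, 6/25, 4/25]  (j = 0..2)
p_3 = [2/5, 11/25, 12/125, 8/125]  (j = 0..3)
p_4 = [1/5, 12/25, 32/125, 24/625, 16/625]  (j = 0..4)
p_5 = [0, 13/25, 8/25, 84/625, 48/3125, 32/3125]  (j = 0..5)
E[N_5] = Σ j·p_5(j) = 5237/3125;  E[N_5²] = Σ j²·p_5(j) = 10973/3125
Var[N_5] = 10973/3125 − (5237/3125)² = 6864456/9765625

6864456/9765625


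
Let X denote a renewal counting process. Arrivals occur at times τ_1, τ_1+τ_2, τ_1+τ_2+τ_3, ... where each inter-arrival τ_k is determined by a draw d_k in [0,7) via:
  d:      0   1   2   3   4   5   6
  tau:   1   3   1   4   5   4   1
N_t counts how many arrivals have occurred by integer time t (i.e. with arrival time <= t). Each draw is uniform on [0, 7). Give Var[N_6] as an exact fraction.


13303129650/13841287201

Inter-arrival values over d=0..6: [1, 3, 1, 4, 5, 4, 1]
Each d has probability 1/7, so the pmf of τ is: f(1) = 3/7, f(3) = 1/7, f(4) = 2/7, f(5) = 1/7
Let p_n(j) = P(N_n = j), with p_0 = [1]. Condition on τ_1: p_n(0) = P(τ > n), and for j >= 1, p_n(j) = Σ_{k<=n} f(k)·p_{n−k}(j−1)
p_1 = [4/7, 3/7]  (j = 0..1)
p_2 = [4/7, 12/49, 9/49]  (j = 0..2)
p_3 = [3/7, 19/49, 36/343, 27/343]  (j = 0..3)
p_4 = [1/7, 27/49, 78/343, 108/2401, 81/2401]  (j = 0..4)
p_5 = [0, 22/49, 135/343, 297/2401, 324/16807, 243/16807]  (j = 0..5)
p_6 = [0, 15/49, 130/343, 81/343, 1080/16807, 972/117649, 729/117649]  (j = 0..6)
E[N_6] = Σ j·p_6(j) = 248018/117649;  E[N_6²] = Σ j²·p_6(j) = 635926/117649
Var[N_6] = 635926/117649 − (248018/117649)² = 13303129650/13841287201


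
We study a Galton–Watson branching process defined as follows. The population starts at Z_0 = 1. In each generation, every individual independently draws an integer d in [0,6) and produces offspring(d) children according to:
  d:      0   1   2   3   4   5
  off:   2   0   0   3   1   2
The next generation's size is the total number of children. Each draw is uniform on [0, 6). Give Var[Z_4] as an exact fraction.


Outcome values over d=0..5: [2, 0, 0, 3, 1, 2]
Σy = 8, Σy² = 18, M = 6
μ = 8/6 = 4/3,  σ² = 18/6 − (4/3)² = 11/9
V_0 = 0, E_0 = 1
V_1 = 11/9·E_0 + (4/3)²·V_0 = 11/9;  E_1 = 4/3
V_2 = 11/9·E_1 + (4/3)²·V_1 = 308/81;  E_2 = 16/9
V_3 = 11/9·E_2 + (4/3)²·V_2 = 6512/729;  E_3 = 64/27
V_4 = 11/9·E_3 + (4/3)²·V_3 = 123200/6561;  E_4 = 256/81

123200/6561


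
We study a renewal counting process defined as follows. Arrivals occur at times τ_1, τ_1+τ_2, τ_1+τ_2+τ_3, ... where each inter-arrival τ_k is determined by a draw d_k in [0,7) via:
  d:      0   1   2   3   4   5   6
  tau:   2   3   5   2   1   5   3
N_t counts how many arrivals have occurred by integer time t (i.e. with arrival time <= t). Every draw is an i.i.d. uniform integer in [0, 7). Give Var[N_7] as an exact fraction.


470732969468/678223072849

Inter-arrival values over d=0..6: [2, 3, 5, 2, 1, 5, 3]
Each d has probability 1/7, so the pmf of τ is: f(1) = 1/7, f(2) = 2/7, f(3) = 2/7, f(5) = 2/7
Let p_n(j) = P(N_n = j), with p_0 = [1]. Condition on τ_1: p_n(0) = P(τ > n), and for j >= 1, p_n(j) = Σ_{k<=n} f(k)·p_{n−k}(j−1)
p_1 = [6/7, 1/7]  (j = 0..1)
p_2 = [4/7, 20/49, 1/49]  (j = 0..2)
p_3 = [2/7, 30/49, 34/343, 1/343]  (j = 0..3)
p_4 = [2/7, 22/49, 12/49, 48/2401, 1/2401]  (j = 0..4)
p_5 = [0, 4/7, 122/343, 166/2401, 62/16807, 1/16807]  (j = 0..5)
p_6 = [0, 20/49, 146/343, 358/2401, 276/16807, 76/117649, 1/117649]  (j = 0..6)
p_7 = [0, 12/49, 160/343, 572/2401, 786/16807, 414/117649, 90/823543, 1/823543]  (j = 0..7)
E[N_7] = Σ j·p_7(j) = 1727685/823543;  E[N_7²] = Σ j²·p_7(j) = 4196051/823543
Var[N_7] = 4196051/823543 − (1727685/823543)² = 470732969468/678223072849


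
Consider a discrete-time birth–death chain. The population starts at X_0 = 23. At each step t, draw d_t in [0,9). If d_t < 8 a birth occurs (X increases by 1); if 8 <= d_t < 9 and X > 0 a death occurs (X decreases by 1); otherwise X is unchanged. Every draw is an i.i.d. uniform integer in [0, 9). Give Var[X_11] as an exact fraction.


352/81

X can drop by at most 1 per step and X_0 = 23 > T = 11, so X_t >= 23 − t >= 12 > 0 for every t <= 11: the floor at 0 (the 'and X > 0' condition) never binds. Hence X_11 = X_0 + Σ_{t<11} Y_t with i.i.d. increments Y_t = y(d_t) ∈ {+1, −1, 0}.
Outcome values over d=0..8: [1, 1, 1, 1, 1, 1, 1, 1, -1]
Σy = 7, Σy² = 9, M = 9
μ = 7/9 = 7/9,  σ² = 9/9 − (7/9)² = 32/81
Independent increments: Var[X_11] = 11·σ² = 11·(32/81) = 352/81


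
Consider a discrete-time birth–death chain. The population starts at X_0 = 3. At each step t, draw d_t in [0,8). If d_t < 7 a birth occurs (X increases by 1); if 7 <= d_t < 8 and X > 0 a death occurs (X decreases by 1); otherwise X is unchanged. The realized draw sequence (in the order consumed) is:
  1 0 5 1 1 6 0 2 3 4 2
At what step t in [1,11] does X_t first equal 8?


5

t=0: X=3, d=1 → birth, X_1=4
t=1: X=4, d=0 → birth, X_2=5
t=2: X=5, d=5 → birth, X_3=6
t=3: X=6, d=1 → birth, X_4=7
t=4: X=7, d=1 → birth, X_5=8
t=5: X=8, d=6 → birth, X_6=9
t=6: X=9, d=0 → birth, X_7=10
t=7: X=10, d=2 → birth, X_8=11
t=8: X=11, d=3 → birth, X_9=12
t=9: X=12, d=4 → birth, X_10=13
t=10: X=13, d=2 → birth, X_11=14


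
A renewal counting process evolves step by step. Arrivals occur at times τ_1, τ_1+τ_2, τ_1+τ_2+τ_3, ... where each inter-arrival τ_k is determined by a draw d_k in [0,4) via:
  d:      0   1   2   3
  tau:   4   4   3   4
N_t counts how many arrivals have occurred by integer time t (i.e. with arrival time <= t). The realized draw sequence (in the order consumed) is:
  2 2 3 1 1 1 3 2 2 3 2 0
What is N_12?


3

draw d_1=2: τ_1=3, arrival time A_1=3
draw d_2=2: τ_2=3, arrival time A_2=6
draw d_3=3: τ_3=4, arrival time A_3=10
draw d_4=1: τ_4=4, arrival time A_4=14
draw d_5=1: τ_5=4, arrival time A_5=18
draw d_6=1: τ_6=4, arrival time A_6=22
draw d_7=3: τ_7=4, arrival time A_7=26
draw d_8=2: τ_8=3, arrival time A_8=29
draw d_9=2: τ_9=3, arrival time A_9=32
draw d_10=3: τ_10=4, arrival time A_10=36
draw d_11=2: τ_11=3, arrival time A_11=39
draw d_12=0: τ_12=4, arrival time A_12=43
N_t over t=0..12: 0:0 1:0 2:0 3:1 4:1 5:1 6:2 7:2 8:2 9:2 10:3 11:3 12:3


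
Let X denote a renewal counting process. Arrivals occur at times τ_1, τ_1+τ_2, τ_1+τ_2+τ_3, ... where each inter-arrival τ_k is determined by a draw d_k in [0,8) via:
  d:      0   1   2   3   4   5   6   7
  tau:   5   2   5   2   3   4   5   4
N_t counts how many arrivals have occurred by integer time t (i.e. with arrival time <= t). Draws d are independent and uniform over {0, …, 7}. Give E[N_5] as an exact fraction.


Inter-arrival values over d=0..7: [5, 2, 5, 2, 3, 4, 5, 4]
Each d has probability 1/8, so the pmf of τ is: f(2) = 1/4, f(3) = 1/8, f(4) = 1/4, f(5) = 3/8
Renewal equation for m(n) = E[N_n]: condition on τ_1 = k (if k <= n, one arrival plus a fresh copy on the remaining n−k steps): m(n) = F(n) + Σ_{k<=n} f(k)·m(n−k), where F(n) = P(τ <= n) and m(0) = 0
m(1) = F(1) = 0
m(2) = F(2) = 1/4
m(3) = F(3) = 3/8
m(4) = F(4) + f(2)·m(2) = 5/8 + 1/4·1/4 = 11/16
m(5) = F(5) + f(2)·m(3) + f(3)·m(2) = 1 + 1/4·3/8 + 1/8·1/4 = 9/8
E[N_5] = m(5) = 9/8

9/8


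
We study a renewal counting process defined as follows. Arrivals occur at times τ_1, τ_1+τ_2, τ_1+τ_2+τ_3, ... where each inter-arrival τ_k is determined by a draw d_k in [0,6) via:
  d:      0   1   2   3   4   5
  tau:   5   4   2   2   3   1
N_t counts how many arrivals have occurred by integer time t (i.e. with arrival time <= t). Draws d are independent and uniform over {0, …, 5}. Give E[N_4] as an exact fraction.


1519/1296

Inter-arrival values over d=0..5: [5, 4, 2, 2, 3, 1]
Each d has probability 1/6, so the pmf of τ is: f(1) = 1/6, f(2) = 1/3, f(3) = 1/6, f(4) = 1/6, f(5) = 1/6
Renewal equation for m(n) = E[N_n]: condition on τ_1 = k (if k <= n, one arrival plus a fresh copy on the remaining n−k steps): m(n) = F(n) + Σ_{k<=n} f(k)·m(n−k), where F(n) = P(τ <= n) and m(0) = 0
m(1) = F(1) = 1/6
m(2) = F(2) + f(1)·m(1) = 1/2 + 1/6·1/6 = 19/36
m(3) = F(3) + f(1)·m(2) + f(2)·m(1) = 2/3 + 1/6·19/36 + 1/3·1/6 = 175/216
m(4) = F(4) + f(1)·m(3) + f(2)·m(2) + f(3)·m(1) = 5/6 + 1/6·175/216 + 1/3·19/36 + 1/6·1/6 = 1519/1296
E[N_4] = m(4) = 1519/1296


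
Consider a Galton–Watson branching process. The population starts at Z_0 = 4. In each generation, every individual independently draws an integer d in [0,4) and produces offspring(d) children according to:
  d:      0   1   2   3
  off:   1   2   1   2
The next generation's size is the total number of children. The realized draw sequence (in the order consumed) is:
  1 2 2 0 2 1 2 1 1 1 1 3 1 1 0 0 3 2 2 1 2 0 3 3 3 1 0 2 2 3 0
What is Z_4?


gen 0: Z_0=4, draws=[1, 2, 2, 0], offspring=[2, 1, 1, 1], Z_1=5
gen 1: Z_1=5, draws=[2, 1, 2, 1, 1], offspring=[1, 2, 1, 2, 2], Z_2=8
gen 2: Z_2=8, draws=[1, 1, 3, 1, 1, 0, 0, 3], offspring=[2, 2, 2, 2, 2, 1, 1, 2], Z_3=14
gen 3: Z_3=14, draws=[2, 2, 1, 2, 0, 3, 3, 3, 1, 0, 2, 2, 3, 0], offspring=[1, 1, 2, 1, 1, 2, 2, 2, 2, 1, 1, 1, 2, 1], Z_4=20

20


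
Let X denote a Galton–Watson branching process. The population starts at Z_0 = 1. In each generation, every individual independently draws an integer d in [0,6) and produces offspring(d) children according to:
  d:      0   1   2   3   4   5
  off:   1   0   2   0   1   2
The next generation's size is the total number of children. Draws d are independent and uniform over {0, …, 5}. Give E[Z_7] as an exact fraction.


1

Outcome values over d=0..5: [1, 0, 2, 0, 1, 2]
Σy = 6, Σy² = 10, M = 6
μ = 6/6 = 1,  σ² = 10/6 − (1)² = 2/3
E[Z_0] = 1
E[Z_1] = 1·E[Z_0] = 1
E[Z_2] = 1·E[Z_1] = 1
E[Z_3] = 1·E[Z_2] = 1
E[Z_4] = 1·E[Z_3] = 1
E[Z_5] = 1·E[Z_4] = 1
E[Z_6] = 1·E[Z_5] = 1
E[Z_7] = 1·E[Z_6] = 1


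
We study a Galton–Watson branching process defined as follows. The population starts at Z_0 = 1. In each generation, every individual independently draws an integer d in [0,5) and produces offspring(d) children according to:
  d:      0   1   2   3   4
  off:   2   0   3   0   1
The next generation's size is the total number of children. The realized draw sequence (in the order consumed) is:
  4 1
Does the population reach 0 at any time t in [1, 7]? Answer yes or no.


gen 0: Z_0=1, draws=[4], offspring=[1], Z_1=1
gen 1: Z_1=1, draws=[1], offspring=[0], Z_2=0
gen 2: Z_2=0, draws=[], offspring=[], Z_3=0
gen 3: Z_3=0, draws=[], offspring=[], Z_4=0
gen 4: Z_4=0, draws=[], offspring=[], Z_5=0
gen 5: Z_5=0, draws=[], offspring=[], Z_6=0
gen 6: Z_6=0, draws=[], offspring=[], Z_7=0

yes


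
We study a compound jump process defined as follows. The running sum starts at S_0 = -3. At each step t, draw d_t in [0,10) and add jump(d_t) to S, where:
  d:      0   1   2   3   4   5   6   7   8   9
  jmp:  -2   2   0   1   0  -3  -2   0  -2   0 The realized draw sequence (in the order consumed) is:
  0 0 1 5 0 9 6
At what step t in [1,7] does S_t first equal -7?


2

t=0: S=-3, d=0, jump=-2, S_1=-5
t=1: S=-5, d=0, jump=-2, S_2=-7
t=2: S=-7, d=1, jump=2, S_3=-5
t=3: S=-5, d=5, jump=-3, S_4=-8
t=4: S=-8, d=0, jump=-2, S_5=-10
t=5: S=-10, d=9, jump=0, S_6=-10
t=6: S=-10, d=6, jump=-2, S_7=-12


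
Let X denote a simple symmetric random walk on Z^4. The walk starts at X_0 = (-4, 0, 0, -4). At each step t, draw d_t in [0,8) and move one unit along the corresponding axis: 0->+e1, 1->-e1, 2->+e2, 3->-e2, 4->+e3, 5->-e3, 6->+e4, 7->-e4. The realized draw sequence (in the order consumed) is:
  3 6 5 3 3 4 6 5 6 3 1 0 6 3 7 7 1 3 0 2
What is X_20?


(-4, -5, -1, -2)

t=0: X=(-4, 0, 0, -4), d=3 → -e2, X_1=(-4, -1, 0, -4)
t=1: X=(-4, -1, 0, -4), d=6 → +e4, X_2=(-4, -1, 0, -3)
t=2: X=(-4, -1, 0, -3), d=5 → -e3, X_3=(-4, -1, -1, -3)
t=3: X=(-4, -1, -1, -3), d=3 → -e2, X_4=(-4, -2, -1, -3)
t=4: X=(-4, -2, -1, -3), d=3 → -e2, X_5=(-4, -3, -1, -3)
t=5: X=(-4, -3, -1, -3), d=4 → +e3, X_6=(-4, -3, 0, -3)
t=6: X=(-4, -3, 0, -3), d=6 → +e4, X_7=(-4, -3, 0, -2)
t=7: X=(-4, -3, 0, -2), d=5 → -e3, X_8=(-4, -3, -1, -2)
t=8: X=(-4, -3, -1, -2), d=6 → +e4, X_9=(-4, -3, -1, -1)
t=9: X=(-4, -3, -1, -1), d=3 → -e2, X_10=(-4, -4, -1, -1)
t=10: X=(-4, -4, -1, -1), d=1 → -e1, X_11=(-5, -4, -1, -1)
t=11: X=(-5, -4, -1, -1), d=0 → +e1, X_12=(-4, -4, -1, -1)
t=12: X=(-4, -4, -1, -1), d=6 → +e4, X_13=(-4, -4, -1, 0)
t=13: X=(-4, -4, -1, 0), d=3 → -e2, X_14=(-4, -5, -1, 0)
t=14: X=(-4, -5, -1, 0), d=7 → -e4, X_15=(-4, -5, -1, -1)
t=15: X=(-4, -5, -1, -1), d=7 → -e4, X_16=(-4, -5, -1, -2)
t=16: X=(-4, -5, -1, -2), d=1 → -e1, X_17=(-5, -5, -1, -2)
t=17: X=(-5, -5, -1, -2), d=3 → -e2, X_18=(-5, -6, -1, -2)
t=18: X=(-5, -6, -1, -2), d=0 → +e1, X_19=(-4, -6, -1, -2)
t=19: X=(-4, -6, -1, -2), d=2 → +e2, X_20=(-4, -5, -1, -2)


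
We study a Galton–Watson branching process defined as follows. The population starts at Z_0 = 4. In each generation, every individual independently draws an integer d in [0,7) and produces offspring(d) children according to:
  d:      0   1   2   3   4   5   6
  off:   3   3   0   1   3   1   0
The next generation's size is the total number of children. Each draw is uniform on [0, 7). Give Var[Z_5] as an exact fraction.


173173865128/282475249

Outcome values over d=0..6: [3, 3, 0, 1, 3, 1, 0]
Σy = 11, Σy² = 29, M = 7
μ = 11/7 = 11/7,  σ² = 29/7 − (11/7)² = 82/49
V_0 = 0, E_0 = 4
V_1 = 82/49·E_0 + (11/7)²·V_0 = 328/49;  E_1 = 44/7
V_2 = 82/49·E_1 + (11/7)²·V_1 = 64944/2401;  E_2 = 484/49
V_3 = 82/49·E_2 + (11/7)²·V_2 = 9802936/117649;  E_3 = 5324/343
V_4 = 82/49·E_3 + (11/7)²·V_3 = 1335898080/5764801;  E_4 = 58564/2401
V_5 = 82/49·E_4 + (11/7)²·V_4 = 173173865128/282475249;  E_5 = 644204/16807


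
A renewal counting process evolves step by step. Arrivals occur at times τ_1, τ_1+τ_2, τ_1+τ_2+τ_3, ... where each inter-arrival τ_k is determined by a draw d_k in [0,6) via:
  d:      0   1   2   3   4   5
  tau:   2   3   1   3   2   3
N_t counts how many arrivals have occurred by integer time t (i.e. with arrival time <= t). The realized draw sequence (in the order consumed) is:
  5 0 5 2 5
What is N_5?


draw d_1=5: τ_1=3, arrival time A_1=3
draw d_2=0: τ_2=2, arrival time A_2=5
draw d_3=5: τ_3=3, arrival time A_3=8
draw d_4=2: τ_4=1, arrival time A_4=9
draw d_5=5: τ_5=3, arrival time A_5=12
N_t over t=0..5: 0:0 1:0 2:0 3:1 4:1 5:2

2


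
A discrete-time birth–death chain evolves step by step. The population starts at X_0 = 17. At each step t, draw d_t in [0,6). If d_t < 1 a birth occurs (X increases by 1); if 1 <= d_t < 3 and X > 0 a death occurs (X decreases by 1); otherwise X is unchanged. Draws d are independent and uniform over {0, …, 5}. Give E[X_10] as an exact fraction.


46/3

X can drop by at most 1 per step and X_0 = 17 > T = 10, so X_t >= 17 − t >= 7 > 0 for every t <= 10: the floor at 0 (the 'and X > 0' condition) never binds. Hence X_10 = X_0 + Σ_{t<10} Y_t with i.i.d. increments Y_t = y(d_t) ∈ {+1, −1, 0}.
Outcome values over d=0..5: [1, -1, -1, 0, 0, 0]
Σy = -1, Σy² = 3, M = 6
μ = -1/6 = -1/6,  σ² = 3/6 − (-1/6)² = 17/36
E[X_10] = 17 + 10·(-1/6) = 46/3


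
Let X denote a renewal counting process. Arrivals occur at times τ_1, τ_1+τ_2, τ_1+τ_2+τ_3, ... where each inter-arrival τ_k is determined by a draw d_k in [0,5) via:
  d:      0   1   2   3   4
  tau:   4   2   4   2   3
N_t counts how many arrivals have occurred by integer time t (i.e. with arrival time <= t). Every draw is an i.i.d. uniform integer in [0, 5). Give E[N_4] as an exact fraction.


Inter-arrival values over d=0..4: [4, 2, 4, 2, 3]
Each d has probability 1/5, so the pmf of τ is: f(2) = 2/5, f(3) = 1/5, f(4) = 2/5
Renewal equation for m(n) = E[N_n]: condition on τ_1 = k (if k <= n, one arrival plus a fresh copy on the remaining n−k steps): m(n) = F(n) + Σ_{k<=n} f(k)·m(n−k), where F(n) = P(τ <= n) and m(0) = 0
m(1) = F(1) = 0
m(2) = F(2) = 2/5
m(3) = F(3) = 3/5
m(4) = F(4) + f(2)·m(2) = 1 + 2/5·2/5 = 29/25
E[N_4] = m(4) = 29/25

29/25


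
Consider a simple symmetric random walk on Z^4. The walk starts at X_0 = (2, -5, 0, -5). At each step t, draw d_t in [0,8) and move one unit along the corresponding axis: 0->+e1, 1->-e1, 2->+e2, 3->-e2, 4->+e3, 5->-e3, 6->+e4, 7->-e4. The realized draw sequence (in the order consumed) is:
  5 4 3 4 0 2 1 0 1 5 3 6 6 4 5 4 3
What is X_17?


t=0: X=(2, -5, 0, -5), d=5 → -e3, X_1=(2, -5, -1, -5)
t=1: X=(2, -5, -1, -5), d=4 → +e3, X_2=(2, -5, 0, -5)
t=2: X=(2, -5, 0, -5), d=3 → -e2, X_3=(2, -6, 0, -5)
t=3: X=(2, -6, 0, -5), d=4 → +e3, X_4=(2, -6, 1, -5)
t=4: X=(2, -6, 1, -5), d=0 → +e1, X_5=(3, -6, 1, -5)
t=5: X=(3, -6, 1, -5), d=2 → +e2, X_6=(3, -5, 1, -5)
t=6: X=(3, -5, 1, -5), d=1 → -e1, X_7=(2, -5, 1, -5)
t=7: X=(2, -5, 1, -5), d=0 → +e1, X_8=(3, -5, 1, -5)
t=8: X=(3, -5, 1, -5), d=1 → -e1, X_9=(2, -5, 1, -5)
t=9: X=(2, -5, 1, -5), d=5 → -e3, X_10=(2, -5, 0, -5)
t=10: X=(2, -5, 0, -5), d=3 → -e2, X_11=(2, -6, 0, -5)
t=11: X=(2, -6, 0, -5), d=6 → +e4, X_12=(2, -6, 0, -4)
t=12: X=(2, -6, 0, -4), d=6 → +e4, X_13=(2, -6, 0, -3)
t=13: X=(2, -6, 0, -3), d=4 → +e3, X_14=(2, -6, 1, -3)
t=14: X=(2, -6, 1, -3), d=5 → -e3, X_15=(2, -6, 0, -3)
t=15: X=(2, -6, 0, -3), d=4 → +e3, X_16=(2, -6, 1, -3)
t=16: X=(2, -6, 1, -3), d=3 → -e2, X_17=(2, -7, 1, -3)

(2, -7, 1, -3)


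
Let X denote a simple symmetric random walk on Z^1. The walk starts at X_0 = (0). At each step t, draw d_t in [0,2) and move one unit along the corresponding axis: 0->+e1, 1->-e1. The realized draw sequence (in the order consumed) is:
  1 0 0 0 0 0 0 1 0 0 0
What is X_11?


(7)

t=0: X=(0), d=1 → -e1, X_1=(-1)
t=1: X=(-1), d=0 → +e1, X_2=(0)
t=2: X=(0), d=0 → +e1, X_3=(1)
t=3: X=(1), d=0 → +e1, X_4=(2)
t=4: X=(2), d=0 → +e1, X_5=(3)
t=5: X=(3), d=0 → +e1, X_6=(4)
t=6: X=(4), d=0 → +e1, X_7=(5)
t=7: X=(5), d=1 → -e1, X_8=(4)
t=8: X=(4), d=0 → +e1, X_9=(5)
t=9: X=(5), d=0 → +e1, X_10=(6)
t=10: X=(6), d=0 → +e1, X_11=(7)


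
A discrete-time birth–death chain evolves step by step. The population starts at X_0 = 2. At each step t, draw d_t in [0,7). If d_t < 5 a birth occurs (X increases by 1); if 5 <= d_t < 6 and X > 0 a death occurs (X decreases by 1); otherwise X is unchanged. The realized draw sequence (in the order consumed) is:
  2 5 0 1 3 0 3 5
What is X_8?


6

t=0: X=2, d=2 → birth, X_1=3
t=1: X=3, d=5 → death, X_2=2
t=2: X=2, d=0 → birth, X_3=3
t=3: X=3, d=1 → birth, X_4=4
t=4: X=4, d=3 → birth, X_5=5
t=5: X=5, d=0 → birth, X_6=6
t=6: X=6, d=3 → birth, X_7=7
t=7: X=7, d=5 → death, X_8=6


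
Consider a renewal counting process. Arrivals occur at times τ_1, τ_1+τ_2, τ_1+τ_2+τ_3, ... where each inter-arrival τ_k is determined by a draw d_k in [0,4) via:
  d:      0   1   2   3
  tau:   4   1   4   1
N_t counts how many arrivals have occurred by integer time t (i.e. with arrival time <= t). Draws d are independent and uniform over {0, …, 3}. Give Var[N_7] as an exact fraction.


26911/16384

Inter-arrival values over d=0..3: [4, 1, 4, 1]
Each d has probability 1/4, so the pmf of τ is: f(1) = 1/2, f(4) = 1/2
Let p_n(j) = P(N_n = j), with p_0 = [1]. Condition on τ_1: p_n(0) = P(τ > n), and for j >= 1, p_n(j) = Σ_{k<=n} f(k)·p_{n−k}(j−1)
p_1 = [1/2, 1/2]  (j = 0..1)
p_2 = [1/2, 1/4, 1/4]  (j = 0..2)
p_3 = [1/2, 1/4, 1/8, 1/8]  (j = 0..3)
p_4 = [0, 3/4, 1/8, 1/16, 1/16]  (j = 0..4)
p_5 = [0, 1/4, 5/8, 1/16, 1/32, 1/32]  (j = 0..5)
p_6 = [0, 1/4, 1/4, 7/16, 1/32, 1/64, 1/64]  (j = 0..6)
p_7 = [0, 1/4, 1/4, 3/16, 9/32, 1/64, 1/128, 1/128]  (j = 0..7)
E[N_7] = Σ j·p_7(j) = 335/128;  E[N_7²] = Σ j²·p_7(j) = 1087/128
Var[N_7] = 1087/128 − (335/128)² = 26911/16384


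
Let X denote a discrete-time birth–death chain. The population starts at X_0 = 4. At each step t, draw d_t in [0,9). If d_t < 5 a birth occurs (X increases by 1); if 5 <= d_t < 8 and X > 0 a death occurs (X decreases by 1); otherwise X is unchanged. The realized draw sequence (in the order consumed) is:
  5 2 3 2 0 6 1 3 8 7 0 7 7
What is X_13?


6

t=0: X=4, d=5 → death, X_1=3
t=1: X=3, d=2 → birth, X_2=4
t=2: X=4, d=3 → birth, X_3=5
t=3: X=5, d=2 → birth, X_4=6
t=4: X=6, d=0 → birth, X_5=7
t=5: X=7, d=6 → death, X_6=6
t=6: X=6, d=1 → birth, X_7=7
t=7: X=7, d=3 → birth, X_8=8
t=8: X=8, d=8 → hold, X_9=8
t=9: X=8, d=7 → death, X_10=7
t=10: X=7, d=0 → birth, X_11=8
t=11: X=8, d=7 → death, X_12=7
t=12: X=7, d=7 → death, X_13=6


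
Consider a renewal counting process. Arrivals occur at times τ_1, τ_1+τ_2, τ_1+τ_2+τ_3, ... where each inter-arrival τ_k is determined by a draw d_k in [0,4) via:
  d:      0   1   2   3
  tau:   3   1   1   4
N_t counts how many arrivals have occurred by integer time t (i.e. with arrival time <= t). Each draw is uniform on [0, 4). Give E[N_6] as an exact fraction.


Inter-arrival values over d=0..3: [3, 1, 1, 4]
Each d has probability 1/4, so the pmf of τ is: f(1) = 1/2, f(3) = 1/4, f(4) = 1/4
Renewal equation for m(n) = E[N_n]: condition on τ_1 = k (if k <= n, one arrival plus a fresh copy on the remaining n−k steps): m(n) = F(n) + Σ_{k<=n} f(k)·m(n−k), where F(n) = P(τ <= n) and m(0) = 0
m(1) = F(1) = 1/2
m(2) = F(2) + f(1)·m(1) = 1/2 + 1/2·1/2 = 3/4
m(3) = F(3) + f(1)·m(2) = 3/4 + 1/2·3/4 = 9/8
m(4) = F(4) + f(1)·m(3) + f(3)·m(1) = 1 + 1/2·9/8 + 1/4·1/2 = 27/16
m(5) = F(5) + f(1)·m(4) + f(3)·m(2) + f(4)·m(1) = 1 + 1/2·27/16 + 1/4·3/4 + 1/4·1/2 = 69/32
m(6) = F(6) + f(1)·m(5) + f(3)·m(3) + f(4)·m(2) = 1 + 1/2·69/32 + 1/4·9/8 + 1/4·3/4 = 163/64
E[N_6] = m(6) = 163/64

163/64


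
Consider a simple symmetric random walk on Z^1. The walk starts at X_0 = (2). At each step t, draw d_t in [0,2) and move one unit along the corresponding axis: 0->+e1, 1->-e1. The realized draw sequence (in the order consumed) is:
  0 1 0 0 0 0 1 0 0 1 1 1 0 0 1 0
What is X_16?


t=0: X=(2), d=0 → +e1, X_1=(3)
t=1: X=(3), d=1 → -e1, X_2=(2)
t=2: X=(2), d=0 → +e1, X_3=(3)
t=3: X=(3), d=0 → +e1, X_4=(4)
t=4: X=(4), d=0 → +e1, X_5=(5)
t=5: X=(5), d=0 → +e1, X_6=(6)
t=6: X=(6), d=1 → -e1, X_7=(5)
t=7: X=(5), d=0 → +e1, X_8=(6)
t=8: X=(6), d=0 → +e1, X_9=(7)
t=9: X=(7), d=1 → -e1, X_10=(6)
t=10: X=(6), d=1 → -e1, X_11=(5)
t=11: X=(5), d=1 → -e1, X_12=(4)
t=12: X=(4), d=0 → +e1, X_13=(5)
t=13: X=(5), d=0 → +e1, X_14=(6)
t=14: X=(6), d=1 → -e1, X_15=(5)
t=15: X=(5), d=0 → +e1, X_16=(6)

(6)


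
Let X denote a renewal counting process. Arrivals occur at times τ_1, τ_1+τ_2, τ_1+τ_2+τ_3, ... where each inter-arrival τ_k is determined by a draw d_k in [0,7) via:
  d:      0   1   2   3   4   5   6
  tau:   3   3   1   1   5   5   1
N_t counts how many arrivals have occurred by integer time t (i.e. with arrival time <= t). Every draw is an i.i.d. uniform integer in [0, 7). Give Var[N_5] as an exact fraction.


253849998/282475249

Inter-arrival values over d=0..6: [3, 3, 1, 1, 5, 5, 1]
Each d has probability 1/7, so the pmf of τ is: f(1) = 3/7, f(3) = 2/7, f(5) = 2/7
Let p_n(j) = P(N_n = j), with p_0 = [1]. Condition on τ_1: p_n(0) = P(τ > n), and for j >= 1, p_n(j) = Σ_{k<=n} f(k)·p_{n−k}(j−1)
p_1 = [4/7, 3/7]  (j = 0..1)
p_2 = [4/7, 12/49, 9/49]  (j = 0..2)
p_3 = [2/7, 26/49, 36/343, 27/343]  (j = 0..3)
p_4 = [2/7, 2/7, 120/343, 108/2401, 81/2401]  (j = 0..4)
p_5 = [0, 4/7, 66/343, 486/2401, 324/16807, 243/16807]  (j = 0..5)
E[N_5] = Σ j·p_5(j) = 28789/16807;  E[N_5²] = Σ j²·p_5(j) = 64417/16807
Var[N_5] = 64417/16807 − (28789/16807)² = 253849998/282475249


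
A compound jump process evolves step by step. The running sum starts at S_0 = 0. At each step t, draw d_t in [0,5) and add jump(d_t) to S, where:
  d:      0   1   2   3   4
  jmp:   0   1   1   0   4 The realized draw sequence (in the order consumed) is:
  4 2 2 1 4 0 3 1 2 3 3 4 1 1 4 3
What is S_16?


23

t=0: S=0, d=4, jump=4, S_1=4
t=1: S=4, d=2, jump=1, S_2=5
t=2: S=5, d=2, jump=1, S_3=6
t=3: S=6, d=1, jump=1, S_4=7
t=4: S=7, d=4, jump=4, S_5=11
t=5: S=11, d=0, jump=0, S_6=11
t=6: S=11, d=3, jump=0, S_7=11
t=7: S=11, d=1, jump=1, S_8=12
t=8: S=12, d=2, jump=1, S_9=13
t=9: S=13, d=3, jump=0, S_10=13
t=10: S=13, d=3, jump=0, S_11=13
t=11: S=13, d=4, jump=4, S_12=17
t=12: S=17, d=1, jump=1, S_13=18
t=13: S=18, d=1, jump=1, S_14=19
t=14: S=19, d=4, jump=4, S_15=23
t=15: S=23, d=3, jump=0, S_16=23


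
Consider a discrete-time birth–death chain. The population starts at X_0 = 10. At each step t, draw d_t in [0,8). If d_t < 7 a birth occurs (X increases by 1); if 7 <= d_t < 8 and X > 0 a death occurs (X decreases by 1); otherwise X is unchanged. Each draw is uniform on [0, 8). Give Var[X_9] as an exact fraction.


X can drop by at most 1 per step and X_0 = 10 > T = 9, so X_t >= 10 − t >= 1 > 0 for every t <= 9: the floor at 0 (the 'and X > 0' condition) never binds. Hence X_9 = X_0 + Σ_{t<9} Y_t with i.i.d. increments Y_t = y(d_t) ∈ {+1, −1, 0}.
Outcome values over d=0..7: [1, 1, 1, 1, 1, 1, 1, -1]
Σy = 6, Σy² = 8, M = 8
μ = 6/8 = 3/4,  σ² = 8/8 − (3/4)² = 7/16
Independent increments: Var[X_9] = 9·σ² = 9·(7/16) = 63/16

63/16


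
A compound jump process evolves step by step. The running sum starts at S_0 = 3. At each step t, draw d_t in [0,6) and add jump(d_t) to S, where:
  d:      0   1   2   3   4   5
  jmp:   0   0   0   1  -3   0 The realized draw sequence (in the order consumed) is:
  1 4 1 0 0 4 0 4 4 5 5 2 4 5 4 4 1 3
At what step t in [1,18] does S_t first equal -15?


t=0: S=3, d=1, jump=0, S_1=3
t=1: S=3, d=4, jump=-3, S_2=0
t=2: S=0, d=1, jump=0, S_3=0
t=3: S=0, d=0, jump=0, S_4=0
t=4: S=0, d=0, jump=0, S_5=0
t=5: S=0, d=4, jump=-3, S_6=-3
t=6: S=-3, d=0, jump=0, S_7=-3
t=7: S=-3, d=4, jump=-3, S_8=-6
t=8: S=-6, d=4, jump=-3, S_9=-9
t=9: S=-9, d=5, jump=0, S_10=-9
t=10: S=-9, d=5, jump=0, S_11=-9
t=11: S=-9, d=2, jump=0, S_12=-9
t=12: S=-9, d=4, jump=-3, S_13=-12
t=13: S=-12, d=5, jump=0, S_14=-12
t=14: S=-12, d=4, jump=-3, S_15=-15
t=15: S=-15, d=4, jump=-3, S_16=-18
t=16: S=-18, d=1, jump=0, S_17=-18
t=17: S=-18, d=3, jump=1, S_18=-17

15


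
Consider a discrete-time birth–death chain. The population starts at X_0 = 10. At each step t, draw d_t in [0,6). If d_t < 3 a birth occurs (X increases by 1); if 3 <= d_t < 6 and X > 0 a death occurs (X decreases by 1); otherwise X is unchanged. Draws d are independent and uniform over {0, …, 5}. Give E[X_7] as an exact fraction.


X can drop by at most 1 per step and X_0 = 10 > T = 7, so X_t >= 10 − t >= 3 > 0 for every t <= 7: the floor at 0 (the 'and X > 0' condition) never binds. Hence X_7 = X_0 + Σ_{t<7} Y_t with i.i.d. increments Y_t = y(d_t) ∈ {+1, −1, 0}.
Outcome values over d=0..5: [1, 1, 1, -1, -1, -1]
Σy = 0, Σy² = 6, M = 6
μ = 0/6 = 0,  σ² = 6/6 − (0)² = 1
E[X_7] = 10 + 7·(0) = 10

10


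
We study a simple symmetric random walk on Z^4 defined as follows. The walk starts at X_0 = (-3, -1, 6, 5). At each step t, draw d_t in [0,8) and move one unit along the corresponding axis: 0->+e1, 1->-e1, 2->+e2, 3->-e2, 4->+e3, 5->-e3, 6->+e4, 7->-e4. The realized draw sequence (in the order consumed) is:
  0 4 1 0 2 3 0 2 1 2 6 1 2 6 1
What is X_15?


t=0: X=(-3, -1, 6, 5), d=0 → +e1, X_1=(-2, -1, 6, 5)
t=1: X=(-2, -1, 6, 5), d=4 → +e3, X_2=(-2, -1, 7, 5)
t=2: X=(-2, -1, 7, 5), d=1 → -e1, X_3=(-3, -1, 7, 5)
t=3: X=(-3, -1, 7, 5), d=0 → +e1, X_4=(-2, -1, 7, 5)
t=4: X=(-2, -1, 7, 5), d=2 → +e2, X_5=(-2, 0, 7, 5)
t=5: X=(-2, 0, 7, 5), d=3 → -e2, X_6=(-2, -1, 7, 5)
t=6: X=(-2, -1, 7, 5), d=0 → +e1, X_7=(-1, -1, 7, 5)
t=7: X=(-1, -1, 7, 5), d=2 → +e2, X_8=(-1, 0, 7, 5)
t=8: X=(-1, 0, 7, 5), d=1 → -e1, X_9=(-2, 0, 7, 5)
t=9: X=(-2, 0, 7, 5), d=2 → +e2, X_10=(-2, 1, 7, 5)
t=10: X=(-2, 1, 7, 5), d=6 → +e4, X_11=(-2, 1, 7, 6)
t=11: X=(-2, 1, 7, 6), d=1 → -e1, X_12=(-3, 1, 7, 6)
t=12: X=(-3, 1, 7, 6), d=2 → +e2, X_13=(-3, 2, 7, 6)
t=13: X=(-3, 2, 7, 6), d=6 → +e4, X_14=(-3, 2, 7, 7)
t=14: X=(-3, 2, 7, 7), d=1 → -e1, X_15=(-4, 2, 7, 7)

(-4, 2, 7, 7)


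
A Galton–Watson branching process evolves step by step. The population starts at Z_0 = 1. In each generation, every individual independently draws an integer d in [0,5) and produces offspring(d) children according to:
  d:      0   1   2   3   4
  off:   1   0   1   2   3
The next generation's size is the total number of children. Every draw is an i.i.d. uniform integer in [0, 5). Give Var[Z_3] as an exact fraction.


138866/15625

Outcome values over d=0..4: [1, 0, 1, 2, 3]
Σy = 7, Σy² = 15, M = 5
μ = 7/5 = 7/5,  σ² = 15/5 − (7/5)² = 26/25
V_0 = 0, E_0 = 1
V_1 = 26/25·E_0 + (7/5)²·V_0 = 26/25;  E_1 = 7/5
V_2 = 26/25·E_1 + (7/5)²·V_1 = 2184/625;  E_2 = 49/25
V_3 = 26/25·E_2 + (7/5)²·V_2 = 138866/15625;  E_3 = 343/125


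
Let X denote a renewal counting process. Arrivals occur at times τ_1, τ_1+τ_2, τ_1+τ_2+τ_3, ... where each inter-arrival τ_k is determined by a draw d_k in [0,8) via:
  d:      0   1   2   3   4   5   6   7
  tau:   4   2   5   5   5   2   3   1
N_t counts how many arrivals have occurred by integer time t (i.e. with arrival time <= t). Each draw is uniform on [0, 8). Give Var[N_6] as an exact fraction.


Inter-arrival values over d=0..7: [4, 2, 5, 5, 5, 2, 3, 1]
Each d has probability 1/8, so the pmf of τ is: f(1) = 1/8, f(2) = 1/4, f(3) = 1/8, f(4) = 1/8, f(5) = 3/8
Let p_n(j) = P(N_n = j), with p_0 = [1]. Condition on τ_1: p_n(0) = P(τ > n), and for j >= 1, p_n(j) = Σ_{k<=n} f(k)·p_{n−k}(j−1)
p_1 = [7/8, 1/8]  (j = 0..1)
p_2 = [5/8, 23/64, 1/64]  (j = 0..2)
p_3 = [1/2, 27/64, 39/512, 1/512]  (j = 0..3)
p_4 = [3/8, 29/64, 81/512, 55/4096, 1/4096]  (j = 0..4)
p_5 = [0, 47/64, 57/256, 167/4096, 71/32768, 1/32768]  (j = 0..5)
p_6 = [0, 9/16, 179/512, 323/4096, 285/32768, 87/262144, 1/262144]  (j = 0..6)
E[N_6] = Σ j·p_6(j) = 402329/262144;  E[N_6²] = Σ j²·p_6(j) = 738787/262144
Var[N_6] = 738787/262144 − (402329/262144)² = 31799955087/68719476736

31799955087/68719476736


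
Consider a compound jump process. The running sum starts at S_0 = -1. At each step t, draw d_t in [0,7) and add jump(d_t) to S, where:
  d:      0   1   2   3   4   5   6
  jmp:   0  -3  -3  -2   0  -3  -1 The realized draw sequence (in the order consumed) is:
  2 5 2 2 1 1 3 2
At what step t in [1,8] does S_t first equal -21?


t=0: S=-1, d=2, jump=-3, S_1=-4
t=1: S=-4, d=5, jump=-3, S_2=-7
t=2: S=-7, d=2, jump=-3, S_3=-10
t=3: S=-10, d=2, jump=-3, S_4=-13
t=4: S=-13, d=1, jump=-3, S_5=-16
t=5: S=-16, d=1, jump=-3, S_6=-19
t=6: S=-19, d=3, jump=-2, S_7=-21
t=7: S=-21, d=2, jump=-3, S_8=-24

7


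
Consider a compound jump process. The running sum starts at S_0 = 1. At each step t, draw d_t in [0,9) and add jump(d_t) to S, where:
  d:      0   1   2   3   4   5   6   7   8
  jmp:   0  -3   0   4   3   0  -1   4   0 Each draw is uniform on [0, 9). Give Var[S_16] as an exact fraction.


6560/81

Outcome values over d=0..8: [0, -3, 0, 4, 3, 0, -1, 4, 0]
Σy = 7, Σy² = 51, M = 9
μ = 7/9 = 7/9,  σ² = 51/9 − (7/9)² = 410/81
Independent increments: Var[S_16] = 16·σ² = 16·(410/81) = 6560/81


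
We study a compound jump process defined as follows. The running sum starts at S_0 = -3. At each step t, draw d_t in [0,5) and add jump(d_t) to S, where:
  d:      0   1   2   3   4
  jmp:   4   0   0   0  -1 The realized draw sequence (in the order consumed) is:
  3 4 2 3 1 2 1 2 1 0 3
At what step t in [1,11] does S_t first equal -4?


2

t=0: S=-3, d=3, jump=0, S_1=-3
t=1: S=-3, d=4, jump=-1, S_2=-4
t=2: S=-4, d=2, jump=0, S_3=-4
t=3: S=-4, d=3, jump=0, S_4=-4
t=4: S=-4, d=1, jump=0, S_5=-4
t=5: S=-4, d=2, jump=0, S_6=-4
t=6: S=-4, d=1, jump=0, S_7=-4
t=7: S=-4, d=2, jump=0, S_8=-4
t=8: S=-4, d=1, jump=0, S_9=-4
t=9: S=-4, d=0, jump=4, S_10=0
t=10: S=0, d=3, jump=0, S_11=0


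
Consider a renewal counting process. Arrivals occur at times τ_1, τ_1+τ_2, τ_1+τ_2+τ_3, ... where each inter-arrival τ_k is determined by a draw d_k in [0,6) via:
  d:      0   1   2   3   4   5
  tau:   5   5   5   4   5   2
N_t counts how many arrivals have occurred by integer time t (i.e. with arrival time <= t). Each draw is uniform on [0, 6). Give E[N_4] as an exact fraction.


Inter-arrival values over d=0..5: [5, 5, 5, 4, 5, 2]
Each d has probability 1/6, so the pmf of τ is: f(2) = 1/6, f(4) = 1/6, f(5) = 2/3
Renewal equation for m(n) = E[N_n]: condition on τ_1 = k (if k <= n, one arrival plus a fresh copy on the remaining n−k steps): m(n) = F(n) + Σ_{k<=n} f(k)·m(n−k), where F(n) = P(τ <= n) and m(0) = 0
m(1) = F(1) = 0
m(2) = F(2) = 1/6
m(3) = F(3) = 1/6
m(4) = F(4) + f(2)·m(2) = 1/3 + 1/6·1/6 = 13/36
E[N_4] = m(4) = 13/36

13/36


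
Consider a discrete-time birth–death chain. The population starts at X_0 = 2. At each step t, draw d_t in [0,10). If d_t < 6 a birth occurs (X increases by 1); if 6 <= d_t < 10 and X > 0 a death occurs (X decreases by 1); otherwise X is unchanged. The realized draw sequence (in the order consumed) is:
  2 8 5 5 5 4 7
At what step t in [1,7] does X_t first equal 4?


t=0: X=2, d=2 → birth, X_1=3
t=1: X=3, d=8 → death, X_2=2
t=2: X=2, d=5 → birth, X_3=3
t=3: X=3, d=5 → birth, X_4=4
t=4: X=4, d=5 → birth, X_5=5
t=5: X=5, d=4 → birth, X_6=6
t=6: X=6, d=7 → death, X_7=5

4


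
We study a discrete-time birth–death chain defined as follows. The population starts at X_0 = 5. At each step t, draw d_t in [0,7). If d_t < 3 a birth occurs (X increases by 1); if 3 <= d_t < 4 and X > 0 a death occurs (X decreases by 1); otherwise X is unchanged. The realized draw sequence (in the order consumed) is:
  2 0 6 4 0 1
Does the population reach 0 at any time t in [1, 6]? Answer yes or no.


no

t=0: X=5, d=2 → birth, X_1=6
t=1: X=6, d=0 → birth, X_2=7
t=2: X=7, d=6 → hold, X_3=7
t=3: X=7, d=4 → hold, X_4=7
t=4: X=7, d=0 → birth, X_5=8
t=5: X=8, d=1 → birth, X_6=9


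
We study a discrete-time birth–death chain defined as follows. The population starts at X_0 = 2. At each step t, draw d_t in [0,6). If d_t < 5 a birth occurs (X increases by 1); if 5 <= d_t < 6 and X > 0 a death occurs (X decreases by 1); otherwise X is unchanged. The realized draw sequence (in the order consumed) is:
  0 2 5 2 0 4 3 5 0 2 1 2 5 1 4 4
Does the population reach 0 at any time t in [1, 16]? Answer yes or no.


no

t=0: X=2, d=0 → birth, X_1=3
t=1: X=3, d=2 → birth, X_2=4
t=2: X=4, d=5 → death, X_3=3
t=3: X=3, d=2 → birth, X_4=4
t=4: X=4, d=0 → birth, X_5=5
t=5: X=5, d=4 → birth, X_6=6
t=6: X=6, d=3 → birth, X_7=7
t=7: X=7, d=5 → death, X_8=6
t=8: X=6, d=0 → birth, X_9=7
t=9: X=7, d=2 → birth, X_10=8
t=10: X=8, d=1 → birth, X_11=9
t=11: X=9, d=2 → birth, X_12=10
t=12: X=10, d=5 → death, X_13=9
t=13: X=9, d=1 → birth, X_14=10
t=14: X=10, d=4 → birth, X_15=11
t=15: X=11, d=4 → birth, X_16=12


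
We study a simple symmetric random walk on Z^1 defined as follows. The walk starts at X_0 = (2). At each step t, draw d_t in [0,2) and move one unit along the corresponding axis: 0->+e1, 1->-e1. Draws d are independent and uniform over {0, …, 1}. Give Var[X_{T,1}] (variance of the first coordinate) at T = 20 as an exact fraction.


20

Outcome values over d=0..1: [1, -1]
Σy = 0, Σy² = 2, M = 2
μ = 0/2 = 0,  σ² = 2/2 − (0)² = 1
Independent increments: Var[X_20] = 20·σ² = 20·(1) = 20


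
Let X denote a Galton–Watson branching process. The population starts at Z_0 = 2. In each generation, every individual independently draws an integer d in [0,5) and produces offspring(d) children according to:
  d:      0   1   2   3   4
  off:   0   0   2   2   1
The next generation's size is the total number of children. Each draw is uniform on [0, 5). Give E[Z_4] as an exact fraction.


2

Outcome values over d=0..4: [0, 0, 2, 2, 1]
Σy = 5, Σy² = 9, M = 5
μ = 5/5 = 1,  σ² = 9/5 − (1)² = 4/5
E[Z_0] = 2
E[Z_1] = 1·E[Z_0] = 2
E[Z_2] = 1·E[Z_1] = 2
E[Z_3] = 1·E[Z_2] = 2
E[Z_4] = 1·E[Z_3] = 2


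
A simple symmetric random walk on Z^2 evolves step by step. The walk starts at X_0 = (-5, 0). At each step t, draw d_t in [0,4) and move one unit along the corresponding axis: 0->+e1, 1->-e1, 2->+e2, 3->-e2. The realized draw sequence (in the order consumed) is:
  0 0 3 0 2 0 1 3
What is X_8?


(-2, -1)

t=0: X=(-5, 0), d=0 → +e1, X_1=(-4, 0)
t=1: X=(-4, 0), d=0 → +e1, X_2=(-3, 0)
t=2: X=(-3, 0), d=3 → -e2, X_3=(-3, -1)
t=3: X=(-3, -1), d=0 → +e1, X_4=(-2, -1)
t=4: X=(-2, -1), d=2 → +e2, X_5=(-2, 0)
t=5: X=(-2, 0), d=0 → +e1, X_6=(-1, 0)
t=6: X=(-1, 0), d=1 → -e1, X_7=(-2, 0)
t=7: X=(-2, 0), d=3 → -e2, X_8=(-2, -1)


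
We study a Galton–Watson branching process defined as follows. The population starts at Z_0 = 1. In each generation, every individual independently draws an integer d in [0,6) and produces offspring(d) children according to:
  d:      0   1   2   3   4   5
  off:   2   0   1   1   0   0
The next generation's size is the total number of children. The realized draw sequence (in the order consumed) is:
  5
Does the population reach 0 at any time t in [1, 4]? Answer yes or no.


yes

gen 0: Z_0=1, draws=[5], offspring=[0], Z_1=0
gen 1: Z_1=0, draws=[], offspring=[], Z_2=0
gen 2: Z_2=0, draws=[], offspring=[], Z_3=0
gen 3: Z_3=0, draws=[], offspring=[], Z_4=0


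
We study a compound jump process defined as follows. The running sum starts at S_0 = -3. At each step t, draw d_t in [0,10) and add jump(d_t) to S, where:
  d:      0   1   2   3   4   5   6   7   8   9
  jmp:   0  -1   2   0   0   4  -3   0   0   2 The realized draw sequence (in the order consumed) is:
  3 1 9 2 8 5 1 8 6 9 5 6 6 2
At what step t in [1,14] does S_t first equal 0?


4

t=0: S=-3, d=3, jump=0, S_1=-3
t=1: S=-3, d=1, jump=-1, S_2=-4
t=2: S=-4, d=9, jump=2, S_3=-2
t=3: S=-2, d=2, jump=2, S_4=0
t=4: S=0, d=8, jump=0, S_5=0
t=5: S=0, d=5, jump=4, S_6=4
t=6: S=4, d=1, jump=-1, S_7=3
t=7: S=3, d=8, jump=0, S_8=3
t=8: S=3, d=6, jump=-3, S_9=0
t=9: S=0, d=9, jump=2, S_10=2
t=10: S=2, d=5, jump=4, S_11=6
t=11: S=6, d=6, jump=-3, S_12=3
t=12: S=3, d=6, jump=-3, S_13=0
t=13: S=0, d=2, jump=2, S_14=2
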